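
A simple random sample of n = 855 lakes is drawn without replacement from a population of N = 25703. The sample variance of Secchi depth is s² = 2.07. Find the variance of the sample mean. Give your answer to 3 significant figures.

0.00234

Under SRS without replacement, Var(ȳ) = (1 − f)·s²/n with f = n/N = 855/25703 = 0.03326460.
Var(ȳ) = (1 − 0.03326460)·2.07/855 = 0.96673540·0.0024210526 = 0.0023405173.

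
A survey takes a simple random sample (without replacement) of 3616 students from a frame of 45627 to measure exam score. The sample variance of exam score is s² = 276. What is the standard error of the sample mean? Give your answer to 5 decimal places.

0.26510

Under SRS without replacement, Var(ȳ) = (1 − f)·s²/n with f = n/N = 3616/45627 = 0.07925132.
Var(ȳ) = (1 − 0.07925132)·276/3616 = 0.92074868·0.076327434 = 0.070278384.
SE(ȳ) = √(0.070278384) = 0.26510.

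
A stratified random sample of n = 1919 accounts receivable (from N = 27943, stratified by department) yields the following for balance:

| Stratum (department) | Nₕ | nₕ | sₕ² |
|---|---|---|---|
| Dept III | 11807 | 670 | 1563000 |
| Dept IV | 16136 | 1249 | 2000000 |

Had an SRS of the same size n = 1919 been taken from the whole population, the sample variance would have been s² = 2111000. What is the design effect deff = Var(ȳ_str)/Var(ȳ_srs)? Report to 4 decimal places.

Var(ȳ_str) = Σ Wₕ²(1−fₕ)sₕ²/nₕ with Wₕ = Nₕ/27943:
  Dept III: (11807/27943)²·(1−670/11807)·1563000/670 = 392.86731
  Dept IV: (16136/27943)²·(1−1249/16136)·2000000/1249 = 492.63421
  → Var(ȳ_str) = 885.50152.
Var(ȳ_srs) = (1 − 1919/27943)·2111000/1919 = 1024.5055.
deff = 885.50152 / 1024.5055 = 0.8643.

0.8643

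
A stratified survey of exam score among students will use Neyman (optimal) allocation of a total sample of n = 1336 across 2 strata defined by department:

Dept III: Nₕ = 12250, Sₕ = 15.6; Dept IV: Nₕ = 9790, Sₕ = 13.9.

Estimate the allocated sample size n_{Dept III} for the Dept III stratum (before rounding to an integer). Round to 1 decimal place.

780.3

Neyman allocation: nₕ = n·NₕSₕ / Σⱼ NⱼSⱼ.
Σ NⱼSⱼ = 12250·15.6 + 9790·13.9 = 327181.
n_{Dept III} = 1336·12250·15.6 / 327181 = 780.3.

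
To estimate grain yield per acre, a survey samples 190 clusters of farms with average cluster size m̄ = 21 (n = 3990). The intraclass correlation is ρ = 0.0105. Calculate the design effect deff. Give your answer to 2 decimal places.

deff = 1 + (21 − 1)·0.0105 = 1 + 0.21 = 1.21.

1.21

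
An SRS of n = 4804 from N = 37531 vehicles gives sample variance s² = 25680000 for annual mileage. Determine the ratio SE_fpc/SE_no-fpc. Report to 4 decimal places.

f = n/N = 4804/37531 = 0.12800085.
SE_no-fpc = √(s²/n) = 73.113237; SE_fpc = √((1−f)s²/n) = 68.273794.
Ratio = √(1−f) = 0.93380895.

0.9338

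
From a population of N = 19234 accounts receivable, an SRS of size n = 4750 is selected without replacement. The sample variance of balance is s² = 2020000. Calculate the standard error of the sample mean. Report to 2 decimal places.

Under SRS without replacement, Var(ȳ) = (1 − f)·s²/n with f = n/N = 4750/19234 = 0.24695851.
Var(ȳ) = (1 − 0.24695851)·2020000/4750 = 0.75304149·425.26316 = 320.2408.
SE(ȳ) = √(320.2408) = 17.90.

17.90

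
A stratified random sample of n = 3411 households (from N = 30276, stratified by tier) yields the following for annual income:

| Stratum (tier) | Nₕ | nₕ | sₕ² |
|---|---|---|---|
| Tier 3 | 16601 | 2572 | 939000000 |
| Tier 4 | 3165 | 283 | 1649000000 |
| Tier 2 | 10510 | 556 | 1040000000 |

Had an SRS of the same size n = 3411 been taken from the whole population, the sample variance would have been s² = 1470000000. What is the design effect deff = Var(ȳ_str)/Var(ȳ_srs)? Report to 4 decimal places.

0.9525

Var(ȳ_str) = Σ Wₕ²(1−fₕ)sₕ²/nₕ with Wₕ = Nₕ/30276:
  Tier 3: (16601/30276)²·(1−2572/16601)·939000000/2572 = 92759.543
  Tier 4: (3165/30276)²·(1−283/3165)·1649000000/283 = 57983.566
  Tier 2: (10510/30276)²·(1−556/10510)·1040000000/556 = 213482.32
  → Var(ȳ_str) = 364225.43.
Var(ȳ_srs) = (1 − 3411/30276)·1470000000/3411 = 382405.35.
deff = 364225.43 / 382405.35 = 0.9525.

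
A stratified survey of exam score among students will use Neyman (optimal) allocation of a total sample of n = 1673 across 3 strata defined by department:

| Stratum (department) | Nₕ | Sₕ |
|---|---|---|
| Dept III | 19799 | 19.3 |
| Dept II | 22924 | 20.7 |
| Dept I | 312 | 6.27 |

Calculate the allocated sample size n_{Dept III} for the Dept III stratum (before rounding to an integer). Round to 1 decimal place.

Neyman allocation: nₕ = n·NₕSₕ / Σⱼ NⱼSⱼ.
Σ NⱼSⱼ = 19799·19.3 + 22924·20.7 + 312·6.27 = 858603.74.
n_{Dept III} = 1673·19799·19.3 / 858603.74 = 744.6.

744.6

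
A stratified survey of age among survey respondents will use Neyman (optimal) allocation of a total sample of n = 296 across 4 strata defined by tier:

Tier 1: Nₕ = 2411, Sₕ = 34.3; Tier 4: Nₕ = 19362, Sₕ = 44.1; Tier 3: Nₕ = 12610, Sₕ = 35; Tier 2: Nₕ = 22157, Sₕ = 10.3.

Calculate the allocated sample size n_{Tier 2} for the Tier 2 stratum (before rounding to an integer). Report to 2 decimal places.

Neyman allocation: nₕ = n·NₕSₕ / Σⱼ NⱼSⱼ.
Σ NⱼSⱼ = 2411·34.3 + 19362·44.1 + 12610·35 + 22157·10.3 = 1.6061286 × 10^6.
n_{Tier 2} = 296·22157·10.3 / (1.6061286 × 10^6) = 42.06.

42.06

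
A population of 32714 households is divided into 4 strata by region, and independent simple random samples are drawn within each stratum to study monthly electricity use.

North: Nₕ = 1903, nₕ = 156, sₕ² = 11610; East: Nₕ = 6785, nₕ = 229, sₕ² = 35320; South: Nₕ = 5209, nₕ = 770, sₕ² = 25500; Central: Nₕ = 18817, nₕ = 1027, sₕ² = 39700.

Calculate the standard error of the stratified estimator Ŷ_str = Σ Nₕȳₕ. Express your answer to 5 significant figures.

Var(Ŷ_str) = Σₕ Nₕ²(1 − fₕ)sₕ²/nₕ.
North: 1903²·(1 − 156/1903)·11610/156 = 2.4742257 × 10^8.
East: 6785²·(1 − 229/6785)·35320/229 = 6.8607882 × 10^9.
South: 5209²·(1 − 770/5209)·25500/770 = 7.6575344 × 10^8.
Central: 18817²·(1 − 1027/18817)·39700/1027 = 1.2940361 × 10^10.
Sum = 2.0814325 × 10^10.
SE = √(2.0814325 × 10^10) = 144270.

144270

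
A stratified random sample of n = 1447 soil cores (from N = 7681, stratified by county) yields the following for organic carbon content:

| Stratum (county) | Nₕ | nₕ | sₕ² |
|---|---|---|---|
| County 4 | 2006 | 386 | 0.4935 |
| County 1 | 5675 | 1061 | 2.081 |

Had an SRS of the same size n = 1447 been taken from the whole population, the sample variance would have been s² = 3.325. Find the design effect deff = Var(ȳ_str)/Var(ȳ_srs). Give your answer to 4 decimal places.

Var(ȳ_str) = Σ Wₕ²(1−fₕ)sₕ²/nₕ with Wₕ = Nₕ/7681:
  County 4: (2006/7681)²·(1−386/2006)·0.4935/386 = 7.042231 × 10^-5
  County 1: (5675/7681)²·(1−1061/5675)·2.081/1061 = 8.7049168 × 10^-4
  → Var(ȳ_str) = 9.4091399 × 10^-4.
Var(ȳ_srs) = (1 − 1447/7681)·3.325/1447 = 0.0018649713.
deff = (9.4091399 × 10^-4) / 0.0018649713 = 0.5045.

0.5045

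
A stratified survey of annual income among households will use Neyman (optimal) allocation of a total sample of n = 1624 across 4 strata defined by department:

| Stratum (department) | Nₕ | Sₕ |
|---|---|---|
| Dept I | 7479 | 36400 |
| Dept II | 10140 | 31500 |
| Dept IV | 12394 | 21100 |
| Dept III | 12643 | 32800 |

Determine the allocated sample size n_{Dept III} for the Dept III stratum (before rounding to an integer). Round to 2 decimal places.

Neyman allocation: nₕ = n·NₕSₕ / Σⱼ NⱼSⱼ.
Σ NⱼSⱼ = 7479·36400 + 10140·31500 + 12394·21100 + 12643·32800 = 1.2678494 × 10^9.
n_{Dept III} = 1624·12643·32800 / (1.2678494 × 10^9) = 531.18.

531.18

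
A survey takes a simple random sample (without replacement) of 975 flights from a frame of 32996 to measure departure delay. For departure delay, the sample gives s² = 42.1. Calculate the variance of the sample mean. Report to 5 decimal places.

Under SRS without replacement, Var(ȳ) = (1 − f)·s²/n with f = n/N = 975/32996 = 0.02954904.
Var(ȳ) = (1 − 0.02954904)·42.1/975 = 0.97045096·0.043179487 = 0.041903575.

0.04190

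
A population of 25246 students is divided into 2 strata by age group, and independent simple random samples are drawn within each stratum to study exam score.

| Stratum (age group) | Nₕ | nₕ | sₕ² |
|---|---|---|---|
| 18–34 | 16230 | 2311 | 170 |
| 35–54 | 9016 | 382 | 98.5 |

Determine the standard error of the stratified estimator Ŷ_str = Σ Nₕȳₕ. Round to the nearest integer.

6057

Var(Ŷ_str) = Σₕ Nₕ²(1 − fₕ)sₕ²/nₕ.
18–34: 16230²·(1 − 2311/16230)·170/2311 = 1.6617877 × 10^7.
35–54: 9016²·(1 − 382/9016)·98.5/382 = 2.0072377 × 10^7.
Sum = 3.6690254 × 10^7.
SE = √(3.6690254 × 10^7) = 6057.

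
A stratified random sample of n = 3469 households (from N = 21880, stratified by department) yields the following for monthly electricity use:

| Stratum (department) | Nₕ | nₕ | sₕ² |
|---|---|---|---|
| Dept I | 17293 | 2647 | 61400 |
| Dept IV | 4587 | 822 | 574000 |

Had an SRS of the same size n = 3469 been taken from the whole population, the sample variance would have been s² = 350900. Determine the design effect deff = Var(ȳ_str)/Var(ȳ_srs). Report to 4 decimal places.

Var(ȳ_str) = Σ Wₕ²(1−fₕ)sₕ²/nₕ with Wₕ = Nₕ/21880:
  Dept I: (17293/21880)²·(1−2647/17293)·61400/2647 = 12.271825
  Dept IV: (4587/21880)²·(1−822/4587)·574000/822 = 25.190638
  → Var(ȳ_str) = 37.462463.
Var(ȳ_srs) = (1 − 3469/21880)·350900/3469 = 85.115593.
deff = 37.462463 / 85.115593 = 0.4401.

0.4401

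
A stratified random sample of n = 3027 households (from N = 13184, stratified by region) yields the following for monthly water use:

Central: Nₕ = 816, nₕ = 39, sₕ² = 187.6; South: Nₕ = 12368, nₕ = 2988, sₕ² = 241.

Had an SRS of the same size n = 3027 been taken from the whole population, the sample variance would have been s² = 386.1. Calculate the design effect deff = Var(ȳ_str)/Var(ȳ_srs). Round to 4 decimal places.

Var(ȳ_str) = Σ Wₕ²(1−fₕ)sₕ²/nₕ with Wₕ = Nₕ/13184:
  Central: (816/13184)²·(1−39/816)·187.6/39 = 0.017546278
  South: (12368/13184)²·(1−2988/12368)·241/2988 = 0.053832479
  → Var(ȳ_str) = 0.071378757.
Var(ȳ_srs) = (1 − 3027/13184)·386.1/3027 = 0.098266534.
deff = 0.071378757 / 0.098266534 = 0.7264.

0.7264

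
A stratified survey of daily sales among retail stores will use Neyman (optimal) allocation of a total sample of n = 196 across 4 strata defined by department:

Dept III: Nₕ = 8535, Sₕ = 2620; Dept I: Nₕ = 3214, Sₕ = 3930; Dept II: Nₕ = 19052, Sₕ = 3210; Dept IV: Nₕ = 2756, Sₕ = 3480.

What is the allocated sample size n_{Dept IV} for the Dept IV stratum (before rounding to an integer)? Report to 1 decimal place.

17.8

Neyman allocation: nₕ = n·NₕSₕ / Σⱼ NⱼSⱼ.
Σ NⱼSⱼ = 8535·2620 + 3214·3930 + 19052·3210 + 2756·3480 = 1.0574052 × 10^8.
n_{Dept IV} = 196·2756·3480 / (1.0574052 × 10^8) = 17.8.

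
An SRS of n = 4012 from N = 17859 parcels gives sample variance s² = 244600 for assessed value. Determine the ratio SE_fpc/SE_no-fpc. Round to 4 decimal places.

0.8805

f = n/N = 4012/17859 = 0.22464864.
SE_no-fpc = √(s²/n) = 7.8081431; SE_fpc = √((1−f)s²/n) = 6.8753853.
Ratio = √(1−f) = 0.88054038.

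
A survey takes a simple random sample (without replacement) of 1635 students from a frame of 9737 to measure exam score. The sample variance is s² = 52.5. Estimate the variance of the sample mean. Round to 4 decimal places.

Under SRS without replacement, Var(ȳ) = (1 − f)·s²/n with f = n/N = 1635/9737 = 0.16791620.
Var(ȳ) = (1 − 0.16791620)·52.5/1635 = 0.83208380·0.032110092 = 0.026718287.

0.0267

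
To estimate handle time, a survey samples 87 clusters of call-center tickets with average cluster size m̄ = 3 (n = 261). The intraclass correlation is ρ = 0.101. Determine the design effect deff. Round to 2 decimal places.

1.20

deff = 1 + (3 − 1)·0.101 = 1 + 0.202 = 1.202.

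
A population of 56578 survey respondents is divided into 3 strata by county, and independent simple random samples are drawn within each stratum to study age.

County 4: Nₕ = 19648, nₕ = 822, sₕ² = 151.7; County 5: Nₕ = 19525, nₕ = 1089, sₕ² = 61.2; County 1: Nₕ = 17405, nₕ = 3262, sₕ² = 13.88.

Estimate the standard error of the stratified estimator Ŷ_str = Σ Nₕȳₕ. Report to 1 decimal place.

Var(Ŷ_str) = Σₕ Nₕ²(1 − fₕ)sₕ²/nₕ.
County 4: 19648²·(1 − 822/19648)·151.7/822 = 6.8263754 × 10^7.
County 5: 19525²·(1 − 1089/19525)·61.2/1089 = 2.022932 × 10^7.
County 1: 17405²·(1 − 3262/17405)·13.88/3262 = 1.0474205 × 10^6.
Sum = 8.9540495 × 10^7.
SE = √(8.9540495 × 10^7) = 9462.6.

9462.6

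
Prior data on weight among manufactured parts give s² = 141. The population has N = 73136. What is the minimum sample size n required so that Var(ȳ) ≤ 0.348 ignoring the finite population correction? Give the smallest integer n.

406

Without fpc, n₀ = s²/D = 141/0.348 = 405.1724.
Rounding up, n = 406.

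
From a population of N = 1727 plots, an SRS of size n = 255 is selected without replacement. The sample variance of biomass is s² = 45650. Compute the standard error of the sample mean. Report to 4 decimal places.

12.3526

Under SRS without replacement, Var(ȳ) = (1 − f)·s²/n with f = n/N = 255/1727 = 0.14765489.
Var(ȳ) = (1 − 0.14765489)·45650/255 = 0.85234511·179.01961 = 152.58649.
SE(ȳ) = √(152.58649) = 12.3526.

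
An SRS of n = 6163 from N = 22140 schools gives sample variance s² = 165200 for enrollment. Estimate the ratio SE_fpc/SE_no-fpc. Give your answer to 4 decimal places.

0.8495

f = n/N = 6163/22140 = 0.27836495.
SE_no-fpc = √(s²/n) = 5.1773668; SE_fpc = √((1−f)s²/n) = 4.3981268.
Ratio = √(1−f) = 0.84949105.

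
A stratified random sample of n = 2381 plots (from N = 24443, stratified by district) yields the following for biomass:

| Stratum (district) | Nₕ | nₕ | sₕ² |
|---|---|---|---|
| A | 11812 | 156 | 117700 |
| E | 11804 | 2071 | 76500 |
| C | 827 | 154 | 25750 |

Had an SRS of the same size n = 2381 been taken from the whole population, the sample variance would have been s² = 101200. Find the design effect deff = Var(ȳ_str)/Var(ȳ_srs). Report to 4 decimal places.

Var(ȳ_str) = Σ Wₕ²(1−fₕ)sₕ²/nₕ with Wₕ = Nₕ/24443:
  A: (11812/24443)²·(1−156/11812)·117700/156 = 173.86647
  E: (11804/24443)²·(1−2071/11804)·76500/2071 = 7.1031052
  C: (827/24443)²·(1−154/827)·25750/154 = 0.15576435
  → Var(ȳ_str) = 181.12534.
Var(ȳ_srs) = (1 − 2381/24443)·101200/2381 = 38.362905.
deff = 181.12534 / 38.362905 = 4.7214.

4.7214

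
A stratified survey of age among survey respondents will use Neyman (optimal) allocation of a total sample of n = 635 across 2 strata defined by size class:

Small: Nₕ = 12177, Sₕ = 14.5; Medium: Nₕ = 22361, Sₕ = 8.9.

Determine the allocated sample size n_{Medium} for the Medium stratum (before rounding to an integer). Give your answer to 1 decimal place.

336.5

Neyman allocation: nₕ = n·NₕSₕ / Σⱼ NⱼSⱼ.
Σ NⱼSⱼ = 12177·14.5 + 22361·8.9 = 375579.4.
n_{Medium} = 635·22361·8.9 / 375579.4 = 336.5.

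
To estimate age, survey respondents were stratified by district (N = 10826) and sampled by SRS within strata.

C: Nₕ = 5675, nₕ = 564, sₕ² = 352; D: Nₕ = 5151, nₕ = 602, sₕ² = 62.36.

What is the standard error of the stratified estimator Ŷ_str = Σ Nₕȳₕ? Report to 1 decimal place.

Var(Ŷ_str) = Σₕ Nₕ²(1 − fₕ)sₕ²/nₕ.
C: 5675²·(1 − 564/5675)·352/564 = 1.8102365 × 10^7.
D: 5151²·(1 − 602/5151)·62.36/602 = 2.4272645 × 10^6.
Sum = 2.052963 × 10^7.
SE = √(2.052963 × 10^7) = 4531.0.

4531.0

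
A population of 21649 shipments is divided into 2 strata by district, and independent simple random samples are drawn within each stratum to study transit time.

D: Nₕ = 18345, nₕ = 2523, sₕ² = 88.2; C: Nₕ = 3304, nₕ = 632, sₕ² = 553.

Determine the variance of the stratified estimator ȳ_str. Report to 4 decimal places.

Var(ȳ_str) = Σₕ Wₕ²(1 − fₕ)sₕ²/nₕ with Wₕ = Nₕ/N, N = 21649.
D: Wₕ = 0.84738325; term = 0.84738325²·(1 − 0.13753066)·88.2/2523 = 0.021649843.
C: Wₕ = 0.15261675; term = 0.15261675²·(1 − 0.19128329)·553/632 = 0.01648196.
Sum = 0.038131803.

0.0381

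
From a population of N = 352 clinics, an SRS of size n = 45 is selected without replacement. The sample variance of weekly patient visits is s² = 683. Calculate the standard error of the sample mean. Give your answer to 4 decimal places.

Under SRS without replacement, Var(ȳ) = (1 − f)·s²/n with f = n/N = 45/352 = 0.12784091.
Var(ȳ) = (1 − 0.12784091)·683/45 = 0.87215909·15.177778 = 13.237437.
SE(ȳ) = √(13.237437) = 3.6383.

3.6383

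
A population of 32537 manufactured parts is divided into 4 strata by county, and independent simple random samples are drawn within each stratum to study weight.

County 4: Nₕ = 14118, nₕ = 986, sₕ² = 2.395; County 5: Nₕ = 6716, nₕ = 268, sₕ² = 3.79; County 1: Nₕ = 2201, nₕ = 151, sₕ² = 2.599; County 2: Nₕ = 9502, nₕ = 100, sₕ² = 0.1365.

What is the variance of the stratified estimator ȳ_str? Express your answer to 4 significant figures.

0.001192

Var(ȳ_str) = Σₕ Wₕ²(1 − fₕ)sₕ²/nₕ with Wₕ = Nₕ/N, N = 32537.
County 4: Wₕ = 0.43390601; term = 0.43390601²·(1 − 0.06983992)·2.395/986 = 4.2538056 × 10^-4.
County 5: Wₕ = 0.20641116; term = 0.20641116²·(1 − 0.03990471)·3.79/268 = 5.784757 × 10^-4.
County 1: Wₕ = 0.06764606; term = 0.06764606²·(1 − 0.06860518)·2.599/151 = 7.3358125 × 10^-5.
County 2: Wₕ = 0.29203676; term = 0.29203676²·(1 − 0.01052410)·0.1365/100 = 1.151895 × 10^-4.
Sum = 0.0011924039.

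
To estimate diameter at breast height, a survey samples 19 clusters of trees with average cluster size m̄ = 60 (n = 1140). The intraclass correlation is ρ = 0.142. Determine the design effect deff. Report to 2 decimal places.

9.38

deff = 1 + (60 − 1)·0.142 = 1 + 8.378 = 9.378.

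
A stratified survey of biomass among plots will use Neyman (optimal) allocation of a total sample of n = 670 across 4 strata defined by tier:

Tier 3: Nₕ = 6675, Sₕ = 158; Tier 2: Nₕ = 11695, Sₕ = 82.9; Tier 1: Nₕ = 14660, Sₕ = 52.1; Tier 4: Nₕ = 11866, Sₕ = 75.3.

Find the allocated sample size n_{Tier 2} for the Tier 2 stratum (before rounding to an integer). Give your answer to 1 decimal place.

Neyman allocation: nₕ = n·NₕSₕ / Σⱼ NⱼSⱼ.
Σ NⱼSⱼ = 6675·158 + 11695·82.9 + 14660·52.1 + 11866·75.3 = 3.6814613 × 10^6.
n_{Tier 2} = 670·11695·82.9 / (3.6814613 × 10^6) = 176.4.

176.4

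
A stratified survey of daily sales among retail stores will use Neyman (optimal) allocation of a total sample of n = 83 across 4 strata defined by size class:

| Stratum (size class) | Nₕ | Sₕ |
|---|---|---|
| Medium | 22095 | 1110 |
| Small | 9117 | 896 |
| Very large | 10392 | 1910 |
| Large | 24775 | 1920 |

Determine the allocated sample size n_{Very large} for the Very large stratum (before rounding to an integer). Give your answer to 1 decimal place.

16.5

Neyman allocation: nₕ = n·NₕSₕ / Σⱼ NⱼSⱼ.
Σ NⱼSⱼ = 22095·1110 + 9117·896 + 10392·1910 + 24775·1920 = 1.00111 × 10^8.
n_{Very large} = 83·10392·1910 / (1.00111 × 10^8) = 16.5.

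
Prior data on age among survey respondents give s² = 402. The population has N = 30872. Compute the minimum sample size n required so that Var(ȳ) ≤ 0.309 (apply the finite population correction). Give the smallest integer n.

1249

Without fpc, n₀ = s²/D = 402/0.309 = 1300.9709.
With fpc, (1 − n/N)·s²/n ≤ D requires n ≥ n₀/(1 + n₀/N) = 1300.9709/(1 + 1300.9709/30872) = 1248.3638.
Rounding up, n = 1249.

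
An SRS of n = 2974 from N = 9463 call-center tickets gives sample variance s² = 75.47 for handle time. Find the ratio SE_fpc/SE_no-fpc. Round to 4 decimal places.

f = n/N = 2974/9463 = 0.31427666.
SE_no-fpc = √(s²/n) = 0.15930034; SE_fpc = √((1−f)s²/n) = 0.13191408.
Ratio = √(1−f) = 0.82808414.

0.8281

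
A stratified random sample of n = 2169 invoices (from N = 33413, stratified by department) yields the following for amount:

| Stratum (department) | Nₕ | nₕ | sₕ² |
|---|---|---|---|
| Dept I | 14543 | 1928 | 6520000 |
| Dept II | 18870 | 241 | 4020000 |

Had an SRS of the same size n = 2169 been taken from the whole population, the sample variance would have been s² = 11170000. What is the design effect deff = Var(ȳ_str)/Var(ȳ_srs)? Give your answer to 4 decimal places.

Var(ȳ_str) = Σ Wₕ²(1−fₕ)sₕ²/nₕ with Wₕ = Nₕ/33413:
  Dept I: (14543/33413)²·(1−1928/14543)·6520000/1928 = 555.71342
  Dept II: (18870/33413)²·(1−241/18870)·4020000/241 = 5252.1789
  → Var(ȳ_str) = 5807.8923.
Var(ȳ_srs) = (1 − 2169/33413)·11170000/2169 = 4815.5376.
deff = 5807.8923 / 4815.5376 = 1.2061.

1.2061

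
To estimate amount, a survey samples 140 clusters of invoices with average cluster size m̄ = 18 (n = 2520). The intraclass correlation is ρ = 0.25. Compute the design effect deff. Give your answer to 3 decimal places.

deff = 1 + (18 − 1)·0.25 = 1 + 4.25 = 5.25.

5.250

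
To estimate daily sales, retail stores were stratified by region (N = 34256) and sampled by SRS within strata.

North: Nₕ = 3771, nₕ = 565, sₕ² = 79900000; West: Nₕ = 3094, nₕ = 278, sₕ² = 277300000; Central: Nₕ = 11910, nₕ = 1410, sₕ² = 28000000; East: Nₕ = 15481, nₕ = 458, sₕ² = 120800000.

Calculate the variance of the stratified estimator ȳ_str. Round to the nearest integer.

63253

Var(ȳ_str) = Σₕ Wₕ²(1 − fₕ)sₕ²/nₕ with Wₕ = Nₕ/N, N = 34256.
North: Wₕ = 0.11008291; term = 0.11008291²·(1 − 0.14982763)·79900000/565 = 1456.9515.
West: Wₕ = 0.09031994; term = 0.09031994²·(1 − 0.08985133)·277300000/278 = 7406.0175.
Central: Wₕ = 0.34767632; term = 0.34767632²·(1 − 0.11838791)·28000000/1410 = 2116.2486.
East: Wₕ = 0.45192083; term = 0.45192083²·(1 − 0.02958465)·120800000/458 = 52273.771.
Sum = 63252.989.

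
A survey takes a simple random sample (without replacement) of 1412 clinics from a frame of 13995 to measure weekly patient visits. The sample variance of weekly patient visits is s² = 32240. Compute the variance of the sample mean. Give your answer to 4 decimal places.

Under SRS without replacement, Var(ȳ) = (1 − f)·s²/n with f = n/N = 1412/13995 = 0.10089318.
Var(ȳ) = (1 − 0.10089318)·32240/1412 = 0.89910682·22.832861 = 20.529181.

20.5292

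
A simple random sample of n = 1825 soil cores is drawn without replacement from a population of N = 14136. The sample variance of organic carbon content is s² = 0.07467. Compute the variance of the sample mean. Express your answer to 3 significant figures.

3.56 × 10^-5

Under SRS without replacement, Var(ȳ) = (1 − f)·s²/n with f = n/N = 1825/14136 = 0.12910300.
Var(ȳ) = (1 − 0.12910300)·0.07467/1825 = 0.87089700·4.0915068 × 10^-5 = 3.563281 × 10^-5.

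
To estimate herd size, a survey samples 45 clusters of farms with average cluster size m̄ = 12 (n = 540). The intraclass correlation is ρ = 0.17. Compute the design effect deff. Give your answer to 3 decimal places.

2.870

deff = 1 + (12 − 1)·0.17 = 1 + 1.87 = 2.87.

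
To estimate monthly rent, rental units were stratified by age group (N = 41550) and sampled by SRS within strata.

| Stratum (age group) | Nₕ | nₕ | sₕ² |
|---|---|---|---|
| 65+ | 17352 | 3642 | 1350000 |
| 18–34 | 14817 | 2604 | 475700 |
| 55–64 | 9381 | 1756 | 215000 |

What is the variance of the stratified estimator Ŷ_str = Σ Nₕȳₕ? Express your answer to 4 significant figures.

Var(Ŷ_str) = Σₕ Nₕ²(1 − fₕ)sₕ²/nₕ.
65+: 17352²·(1 − 3642/17352)·1350000/3642 = 8.8182178 × 10^10.
18–34: 14817²·(1 − 2604/14817)·475700/2604 = 3.3057866 × 10^10.
55–64: 9381²·(1 − 1756/9381)·215000/1756 = 8.7579595 × 10^9.
Sum = 1.29998 × 10^11.

1.300 × 10^11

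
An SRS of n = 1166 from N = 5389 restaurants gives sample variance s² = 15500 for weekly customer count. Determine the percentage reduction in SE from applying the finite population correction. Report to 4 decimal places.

f = n/N = 1166/5389 = 0.21636667.
SE_no-fpc = √(s²/n) = 3.6459992; SE_fpc = √((1−f)s²/n) = 3.2275503.
Ratio = √(1−f) = 0.88523066. Reduction = 100·(1 − 0.88523066) = 11.4769%.

11.4769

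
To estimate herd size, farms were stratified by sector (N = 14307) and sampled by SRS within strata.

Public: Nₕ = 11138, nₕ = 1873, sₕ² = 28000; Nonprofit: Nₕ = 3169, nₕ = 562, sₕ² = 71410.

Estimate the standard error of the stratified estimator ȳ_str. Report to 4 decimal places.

Var(ȳ_str) = Σₕ Wₕ²(1 − fₕ)sₕ²/nₕ with Wₕ = Nₕ/N, N = 14307.
Public: Wₕ = 0.77850003; term = 0.77850003²·(1 − 0.16816305)·28000/1873 = 7.5366047.
Nonprofit: Wₕ = 0.22149997; term = 0.22149997²·(1 − 0.17734301)·71410/562 = 5.128482.
Sum = 12.665087.
SE = √(12.665087) = 3.5588.

3.5588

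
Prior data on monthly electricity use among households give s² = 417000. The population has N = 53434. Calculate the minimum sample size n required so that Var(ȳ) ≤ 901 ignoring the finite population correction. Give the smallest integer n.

463

Without fpc, n₀ = s²/D = 417000/901 = 462.8191.
Rounding up, n = 463.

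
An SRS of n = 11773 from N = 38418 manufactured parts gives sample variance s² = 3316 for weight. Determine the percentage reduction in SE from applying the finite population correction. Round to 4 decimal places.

16.7200

f = n/N = 11773/38418 = 0.30644490.
SE_no-fpc = √(s²/n) = 0.53071784; SE_fpc = √((1−f)s²/n) = 0.44198159.
Ratio = √(1−f) = 0.83279956. Reduction = 100·(1 − 0.83279956) = 16.7200%.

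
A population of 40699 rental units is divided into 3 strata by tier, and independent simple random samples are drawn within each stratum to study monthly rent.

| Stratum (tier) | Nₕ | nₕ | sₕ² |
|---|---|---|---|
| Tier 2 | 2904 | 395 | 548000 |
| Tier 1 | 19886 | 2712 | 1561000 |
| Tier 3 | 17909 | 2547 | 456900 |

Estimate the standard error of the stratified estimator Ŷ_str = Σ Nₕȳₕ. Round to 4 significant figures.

506000

Var(Ŷ_str) = Σₕ Nₕ²(1 − fₕ)sₕ²/nₕ.
Tier 2: 2904²·(1 − 395/2904)·548000/395 = 1.0108361 × 10^10.
Tier 1: 19886²·(1 − 2712/19886)·1561000/2712 = 1.9657673 × 10^11.
Tier 3: 17909²·(1 − 2547/17909)·456900/2547 = 4.9352745 × 10^10.
Sum = 2.5603784 × 10^11.
SE = √(2.5603784 × 10^11) = 506000.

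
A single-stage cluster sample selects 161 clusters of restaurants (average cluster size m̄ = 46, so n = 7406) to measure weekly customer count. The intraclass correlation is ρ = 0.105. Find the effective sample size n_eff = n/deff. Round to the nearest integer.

1294

deff = 1 + (46 − 1)·0.105 = 1 + 4.725 = 5.725.
n_eff = 7406 / 5.725 = 1294.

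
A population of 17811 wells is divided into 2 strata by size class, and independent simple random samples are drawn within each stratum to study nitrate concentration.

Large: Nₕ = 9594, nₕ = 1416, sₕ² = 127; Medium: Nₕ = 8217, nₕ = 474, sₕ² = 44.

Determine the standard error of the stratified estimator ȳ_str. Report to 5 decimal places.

Var(ȳ_str) = Σₕ Wₕ²(1 − fₕ)sₕ²/nₕ with Wₕ = Nₕ/N, N = 17811.
Large: Wₕ = 0.53865589; term = 0.53865589²·(1 − 0.14759225)·127/1416 = 0.02218251.
Medium: Wₕ = 0.46134411; term = 0.46134411²·(1 − 0.05768529)·44/474 = 0.018617453.
Sum = 0.040799963.
SE = √(0.040799963) = 0.20199.

0.20199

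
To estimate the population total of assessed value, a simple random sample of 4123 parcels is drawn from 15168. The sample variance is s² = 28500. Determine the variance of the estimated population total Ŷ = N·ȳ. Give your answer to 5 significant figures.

Var(Ŷ) = N²·Var(ȳ) = N²·(1 − n/N)·s²/n.
f = 4123/15168 = 0.27182226; Var(ȳ) = 0.72817774·28500/4123 = 5.0334867.
Var(Ŷ) = 15168² · 5.0334867 = 1.1580453 × 10^9.

1.1580 × 10^9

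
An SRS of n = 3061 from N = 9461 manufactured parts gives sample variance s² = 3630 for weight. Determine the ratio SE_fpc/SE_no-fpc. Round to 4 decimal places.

f = n/N = 3061/9461 = 0.32353874.
SE_no-fpc = √(s²/n) = 1.0889844; SE_fpc = √((1−f)s²/n) = 0.89565986.
Ratio = √(1−f) = 0.82247265.

0.8225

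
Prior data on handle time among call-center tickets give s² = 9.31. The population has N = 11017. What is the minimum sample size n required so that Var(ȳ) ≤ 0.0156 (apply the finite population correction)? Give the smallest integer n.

Without fpc, n₀ = s²/D = 9.31/0.0156 = 596.7949.
With fpc, (1 − n/N)·s²/n ≤ D requires n ≥ n₀/(1 + n₀/N) = 596.7949/(1 + 596.7949/11017) = 566.1276.
Rounding up, n = 567.

567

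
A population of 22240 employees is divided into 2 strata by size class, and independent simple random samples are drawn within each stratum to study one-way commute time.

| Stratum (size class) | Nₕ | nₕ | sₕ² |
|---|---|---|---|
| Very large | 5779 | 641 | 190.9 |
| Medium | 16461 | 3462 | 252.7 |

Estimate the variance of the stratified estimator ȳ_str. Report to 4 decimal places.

0.0495

Var(ȳ_str) = Σₕ Wₕ²(1 − fₕ)sₕ²/nₕ with Wₕ = Nₕ/N, N = 22240.
Very large: Wₕ = 0.25984712; term = 0.25984712²·(1 − 0.11091884)·190.9/641 = 0.017878255.
Medium: Wₕ = 0.74015288; term = 0.74015288²·(1 − 0.21031529)·252.7/3462 = 0.031577284.
Sum = 0.049455539.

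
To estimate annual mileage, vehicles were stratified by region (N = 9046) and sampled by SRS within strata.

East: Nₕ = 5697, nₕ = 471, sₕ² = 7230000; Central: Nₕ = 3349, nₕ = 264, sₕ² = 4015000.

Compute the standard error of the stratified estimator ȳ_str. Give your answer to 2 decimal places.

86.63

Var(ȳ_str) = Σₕ Wₕ²(1 − fₕ)sₕ²/nₕ with Wₕ = Nₕ/N, N = 9046.
East: Wₕ = 0.62978112; term = 0.62978112²·(1 − 0.08267509)·7230000/471 = 5584.9572.
Central: Wₕ = 0.37021888; term = 0.37021888²·(1 − 0.07882950)·4015000/264 = 1920.166.
Sum = 7505.1232.
SE = √(7505.1232) = 86.63.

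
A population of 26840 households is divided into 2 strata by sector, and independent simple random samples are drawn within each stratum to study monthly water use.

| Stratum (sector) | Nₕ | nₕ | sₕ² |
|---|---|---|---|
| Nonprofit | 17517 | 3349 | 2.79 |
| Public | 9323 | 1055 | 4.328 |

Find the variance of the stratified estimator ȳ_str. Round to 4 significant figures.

7.260 × 10^-4

Var(ȳ_str) = Σₕ Wₕ²(1 − fₕ)sₕ²/nₕ with Wₕ = Nₕ/N, N = 26840.
Nonprofit: Wₕ = 0.65264531; term = 0.65264531²·(1 − 0.19118571)·2.79/3349 = 2.8700688 × 10^-4.
Public: Wₕ = 0.34735469; term = 0.34735469²·(1 − 0.11316100)·4.328/1055 = 4.3896098 × 10^-4.
Sum = 7.2596786 × 10^-4.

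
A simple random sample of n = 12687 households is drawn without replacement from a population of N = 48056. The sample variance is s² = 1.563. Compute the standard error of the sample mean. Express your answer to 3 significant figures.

0.00952

Under SRS without replacement, Var(ȳ) = (1 − f)·s²/n with f = n/N = 12687/48056 = 0.26400449.
Var(ȳ) = (1 − 0.26400449)·1.563/12687 = 0.73599551·1.2319697 × 10^-4 = 9.0672419 × 10^-5.
SE(ȳ) = √(9.0672419 × 10^-5) = 0.00952.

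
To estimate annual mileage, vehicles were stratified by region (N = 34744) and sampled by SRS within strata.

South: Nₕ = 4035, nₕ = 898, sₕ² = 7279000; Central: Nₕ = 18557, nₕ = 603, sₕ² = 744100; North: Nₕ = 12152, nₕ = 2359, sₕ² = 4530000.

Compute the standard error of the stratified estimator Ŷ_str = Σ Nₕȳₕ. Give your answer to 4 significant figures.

Var(Ŷ_str) = Σₕ Nₕ²(1 − fₕ)sₕ²/nₕ.
South: 4035²·(1 − 898/4035)·7279000/898 = 1.0260144 × 10^11.
Central: 18557²·(1 − 603/18557)·744100/603 = 4.1113361 × 10^11.
North: 12152²·(1 − 2359/12152)·4530000/2359 = 2.2852503 × 10^11.
Sum = 7.4226008 × 10^11.
SE = √(7.4226008 × 10^11) = 861500.

861500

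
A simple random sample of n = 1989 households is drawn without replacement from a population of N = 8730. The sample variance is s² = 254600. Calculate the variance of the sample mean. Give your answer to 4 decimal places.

98.8402

Under SRS without replacement, Var(ȳ) = (1 − f)·s²/n with f = n/N = 1989/8730 = 0.22783505.
Var(ȳ) = (1 − 0.22783505)·254600/1989 = 0.77216495·128.00402 = 98.840219.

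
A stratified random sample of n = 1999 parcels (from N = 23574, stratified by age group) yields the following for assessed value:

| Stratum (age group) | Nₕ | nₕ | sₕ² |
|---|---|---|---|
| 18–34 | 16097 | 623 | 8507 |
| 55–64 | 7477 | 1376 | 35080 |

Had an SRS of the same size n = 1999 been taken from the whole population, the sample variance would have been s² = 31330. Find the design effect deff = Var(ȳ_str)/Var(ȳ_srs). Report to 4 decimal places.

0.5726

Var(ȳ_str) = Σ Wₕ²(1−fₕ)sₕ²/nₕ with Wₕ = Nₕ/23574:
  18–34: (16097/23574)²·(1−623/16097)·8507/623 = 6.1202528
  55–64: (7477/23574)²·(1−1376/7477)·35080/1376 = 2.0926808
  → Var(ȳ_str) = 8.2129336.
Var(ȳ_srs) = (1 − 1999/23574)·31330/1999 = 14.34383.
deff = 8.2129336 / 14.34383 = 0.5726.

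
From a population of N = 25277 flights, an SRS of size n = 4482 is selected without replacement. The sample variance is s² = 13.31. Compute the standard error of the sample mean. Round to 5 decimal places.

0.04943

Under SRS without replacement, Var(ȳ) = (1 − f)·s²/n with f = n/N = 4482/25277 = 0.17731535.
Var(ȳ) = (1 − 0.17731535)·13.31/4482 = 0.82268465·0.0029696564 = 0.0024430908.
SE(ȳ) = √(0.0024430908) = 0.04943.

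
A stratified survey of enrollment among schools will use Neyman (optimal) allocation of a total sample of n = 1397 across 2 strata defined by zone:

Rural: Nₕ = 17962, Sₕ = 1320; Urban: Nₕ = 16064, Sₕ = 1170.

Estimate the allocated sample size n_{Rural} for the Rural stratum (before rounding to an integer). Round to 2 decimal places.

779.27

Neyman allocation: nₕ = n·NₕSₕ / Σⱼ NⱼSⱼ.
Σ NⱼSⱼ = 17962·1320 + 16064·1170 = 4.250472 × 10^7.
n_{Rural} = 1397·17962·1320 / (4.250472 × 10^7) = 779.27.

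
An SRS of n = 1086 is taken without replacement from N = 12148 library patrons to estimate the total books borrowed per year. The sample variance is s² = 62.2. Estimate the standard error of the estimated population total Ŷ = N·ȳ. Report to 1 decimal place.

Var(Ŷ) = N²·Var(ȳ) = N²·(1 − n/N)·s²/n.
f = 1086/12148 = 0.08939743; Var(ȳ) = 0.91060257·62.2/1086 = 0.052154217.
Var(Ŷ) = 12148² · 0.052154217 = 7.6966014 × 10^6.
SE(Ŷ) = √(7.6966014 × 10^6) = 2774.3.

2774.3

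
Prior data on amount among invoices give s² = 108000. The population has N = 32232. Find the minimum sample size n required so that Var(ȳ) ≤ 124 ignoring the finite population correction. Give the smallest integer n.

Without fpc, n₀ = s²/D = 108000/124 = 870.9677.
Rounding up, n = 871.

871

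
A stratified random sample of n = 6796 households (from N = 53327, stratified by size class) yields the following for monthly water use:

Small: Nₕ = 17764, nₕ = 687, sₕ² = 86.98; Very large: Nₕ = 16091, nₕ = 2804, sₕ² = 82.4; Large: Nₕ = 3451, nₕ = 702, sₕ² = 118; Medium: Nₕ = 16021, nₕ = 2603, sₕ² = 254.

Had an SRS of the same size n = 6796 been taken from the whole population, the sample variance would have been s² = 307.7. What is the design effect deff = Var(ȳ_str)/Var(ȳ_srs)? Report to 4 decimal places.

Var(ȳ_str) = Σ Wₕ²(1−fₕ)sₕ²/nₕ with Wₕ = Nₕ/53327:
  Small: (17764/53327)²·(1−687/17764)·86.98/687 = 0.013505812
  Very large: (16091/53327)²·(1−2804/16091)·82.4/2804 = 0.0022093518
  Large: (3451/53327)²·(1−702/3451)·118/702 = 5.607513 × 10^-4
  Medium: (16021/53327)²·(1−2603/16021)·254/2603 = 0.0073763693
  → Var(ȳ_str) = 0.023652284.
Var(ȳ_srs) = (1 − 6796/53327)·307.7/6796 = 0.039506573.
deff = 0.023652284 / 0.039506573 = 0.5987.

0.5987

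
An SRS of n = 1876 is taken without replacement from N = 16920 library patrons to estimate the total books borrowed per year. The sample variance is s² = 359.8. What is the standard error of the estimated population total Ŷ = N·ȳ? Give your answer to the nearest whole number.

Var(Ŷ) = N²·Var(ȳ) = N²·(1 − n/N)·s²/n.
f = 1876/16920 = 0.11087470; Var(ȳ) = 0.88912530·359.8/1876 = 0.17052627.
Var(Ŷ) = 16920² · 0.17052627 = 4.8819352 × 10^7.
SE(Ŷ) = √(4.8819352 × 10^7) = 6987.

6987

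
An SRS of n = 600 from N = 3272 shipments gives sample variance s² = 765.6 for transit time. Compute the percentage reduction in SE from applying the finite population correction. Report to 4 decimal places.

9.6326

f = n/N = 600/3272 = 0.18337408.
SE_no-fpc = √(s²/n) = 1.1296017; SE_fpc = √((1−f)s²/n) = 1.0207912.
Ratio = √(1−f) = 0.90367357. Reduction = 100·(1 − 0.90367357) = 9.6326%.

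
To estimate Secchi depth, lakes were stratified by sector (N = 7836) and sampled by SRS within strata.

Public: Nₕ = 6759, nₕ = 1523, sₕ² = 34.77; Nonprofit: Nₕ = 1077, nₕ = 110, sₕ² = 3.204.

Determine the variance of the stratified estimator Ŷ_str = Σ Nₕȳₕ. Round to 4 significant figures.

838300

Var(Ŷ_str) = Σₕ Nₕ²(1 − fₕ)sₕ²/nₕ.
Public: 6759²·(1 − 1523/6759)·34.77/1523 = 807954.44.
Nonprofit: 1077²·(1 − 110/1077)·3.204/110 = 30334.86.
Sum = 838289.3.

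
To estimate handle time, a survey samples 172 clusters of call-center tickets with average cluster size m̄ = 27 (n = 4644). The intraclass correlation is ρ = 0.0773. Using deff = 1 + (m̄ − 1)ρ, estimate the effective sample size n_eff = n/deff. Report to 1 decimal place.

deff = 1 + (27 − 1)·0.0773 = 1 + 2.0098 = 3.0098.
n_eff = 4644 / 3.0098 = 1543.0.

1543.0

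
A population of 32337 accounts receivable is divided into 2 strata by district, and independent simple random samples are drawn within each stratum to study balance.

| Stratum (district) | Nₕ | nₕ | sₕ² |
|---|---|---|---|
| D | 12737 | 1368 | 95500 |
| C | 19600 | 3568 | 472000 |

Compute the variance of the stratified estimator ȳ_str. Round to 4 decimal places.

Var(ȳ_str) = Σₕ Wₕ²(1 − fₕ)sₕ²/nₕ with Wₕ = Nₕ/N, N = 32337.
D: Wₕ = 0.39388317; term = 0.39388317²·(1 − 0.10740363)·95500/1368 = 9.6673454.
C: Wₕ = 0.60611683; term = 0.60611683²·(1 − 0.18204082)·472000/3568 = 39.752228.
Sum = 49.419573.

49.4196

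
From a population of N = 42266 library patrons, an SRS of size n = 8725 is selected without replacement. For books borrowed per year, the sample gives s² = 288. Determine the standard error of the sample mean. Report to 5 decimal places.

0.16185

Under SRS without replacement, Var(ȳ) = (1 − f)·s²/n with f = n/N = 8725/42266 = 0.20643070.
Var(ȳ) = (1 − 0.20643070)·288/8725 = 0.79356930·0.033008596 = 0.026194608.
SE(ȳ) = √(0.026194608) = 0.16185.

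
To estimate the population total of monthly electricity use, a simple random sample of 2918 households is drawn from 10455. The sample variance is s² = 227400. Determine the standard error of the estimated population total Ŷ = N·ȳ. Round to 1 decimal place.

78363.5

Var(Ŷ) = N²·Var(ȳ) = N²·(1 − n/N)·s²/n.
f = 2918/10455 = 0.27910091; Var(ȳ) = 0.72089909·227400/2918 = 56.17973.
Var(Ŷ) = 10455² · 56.17973 = 6.1408392 × 10^9.
SE(Ŷ) = √(6.1408392 × 10^9) = 78363.5.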